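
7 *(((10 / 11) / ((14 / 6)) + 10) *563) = 450400 / 11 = 40945.45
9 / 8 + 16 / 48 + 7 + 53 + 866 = 22259 / 24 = 927.46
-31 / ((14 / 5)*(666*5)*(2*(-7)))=31 / 130536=0.00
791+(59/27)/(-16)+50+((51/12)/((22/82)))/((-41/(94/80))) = 39936257/47520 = 840.41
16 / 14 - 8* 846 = -47368 / 7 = -6766.86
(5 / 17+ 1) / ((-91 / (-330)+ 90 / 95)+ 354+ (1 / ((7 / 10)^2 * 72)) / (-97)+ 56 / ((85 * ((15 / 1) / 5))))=983443230 / 270112584947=0.00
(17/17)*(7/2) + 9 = 25/2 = 12.50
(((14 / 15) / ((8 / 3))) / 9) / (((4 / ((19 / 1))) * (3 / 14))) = 931 / 1080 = 0.86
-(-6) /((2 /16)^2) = 384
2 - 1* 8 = -6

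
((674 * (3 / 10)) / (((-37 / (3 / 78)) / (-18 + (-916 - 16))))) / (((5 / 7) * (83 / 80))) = 10757040 / 39923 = 269.44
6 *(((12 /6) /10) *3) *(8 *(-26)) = -3744 /5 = -748.80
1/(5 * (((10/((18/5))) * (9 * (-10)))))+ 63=78749/1250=63.00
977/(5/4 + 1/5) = 19540/29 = 673.79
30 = 30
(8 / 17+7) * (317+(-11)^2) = 55626 / 17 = 3272.12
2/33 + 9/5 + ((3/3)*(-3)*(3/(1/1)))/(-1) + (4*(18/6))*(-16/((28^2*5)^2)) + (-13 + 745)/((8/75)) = 54459697991/7923300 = 6873.36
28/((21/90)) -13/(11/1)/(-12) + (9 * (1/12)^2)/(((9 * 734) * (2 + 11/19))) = 6842028185/56970144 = 120.10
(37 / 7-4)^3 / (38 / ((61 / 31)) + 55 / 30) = 266814 / 2654477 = 0.10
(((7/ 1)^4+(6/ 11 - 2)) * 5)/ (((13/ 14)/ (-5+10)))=9238250/ 143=64603.15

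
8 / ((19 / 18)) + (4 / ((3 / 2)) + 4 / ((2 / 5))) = 1154 / 57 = 20.25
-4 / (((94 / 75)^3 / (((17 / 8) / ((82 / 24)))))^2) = -462922119140625 / 1159671101955136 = -0.40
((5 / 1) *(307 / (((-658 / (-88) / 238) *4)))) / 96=287045 / 2256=127.24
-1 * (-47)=47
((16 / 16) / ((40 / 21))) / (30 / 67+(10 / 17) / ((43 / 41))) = 1028517 / 1976000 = 0.52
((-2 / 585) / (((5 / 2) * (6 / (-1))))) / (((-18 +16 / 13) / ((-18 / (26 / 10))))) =2 / 21255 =0.00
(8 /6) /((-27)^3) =-4 /59049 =-0.00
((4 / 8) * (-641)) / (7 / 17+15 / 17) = -247.66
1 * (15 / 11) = 1.36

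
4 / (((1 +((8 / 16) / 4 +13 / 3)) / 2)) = 192 / 131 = 1.47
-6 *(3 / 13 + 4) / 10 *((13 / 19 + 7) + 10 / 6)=-451 / 19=-23.74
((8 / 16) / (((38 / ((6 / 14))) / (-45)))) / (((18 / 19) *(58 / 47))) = -705 / 3248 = -0.22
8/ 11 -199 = -2181/ 11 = -198.27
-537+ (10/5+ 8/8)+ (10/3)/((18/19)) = -14323/27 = -530.48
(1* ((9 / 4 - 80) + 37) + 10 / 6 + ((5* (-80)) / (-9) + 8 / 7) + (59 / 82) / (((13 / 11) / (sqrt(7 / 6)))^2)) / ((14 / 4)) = 6203032 / 3055689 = 2.03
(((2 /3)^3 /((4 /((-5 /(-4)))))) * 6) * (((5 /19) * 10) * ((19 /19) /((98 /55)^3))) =20796875 /80471916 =0.26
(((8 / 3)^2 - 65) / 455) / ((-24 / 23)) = 11983 / 98280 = 0.12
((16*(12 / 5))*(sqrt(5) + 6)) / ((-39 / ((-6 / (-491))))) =-2304 / 31915 - 384*sqrt(5) / 31915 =-0.10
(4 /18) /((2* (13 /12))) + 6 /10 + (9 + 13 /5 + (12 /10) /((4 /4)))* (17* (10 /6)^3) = 1769233 /1755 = 1008.11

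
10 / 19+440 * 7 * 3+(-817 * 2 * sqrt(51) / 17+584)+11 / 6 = 1120205 / 114-1634 * sqrt(51) / 17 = 9139.94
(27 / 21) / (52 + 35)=3 / 203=0.01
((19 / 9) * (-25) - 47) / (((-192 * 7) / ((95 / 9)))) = 42655 / 54432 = 0.78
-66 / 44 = -3 / 2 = -1.50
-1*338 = -338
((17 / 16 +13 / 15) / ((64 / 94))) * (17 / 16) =3.01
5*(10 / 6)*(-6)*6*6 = -1800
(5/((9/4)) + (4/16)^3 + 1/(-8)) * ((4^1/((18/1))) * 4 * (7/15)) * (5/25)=8519/48600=0.18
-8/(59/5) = -0.68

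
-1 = -1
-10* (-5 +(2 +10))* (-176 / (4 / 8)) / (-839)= -24640 / 839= -29.37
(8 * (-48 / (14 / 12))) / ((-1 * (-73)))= -2304 / 511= -4.51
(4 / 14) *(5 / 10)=1 / 7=0.14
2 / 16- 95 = -759 / 8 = -94.88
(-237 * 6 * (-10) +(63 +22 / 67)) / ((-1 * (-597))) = 956983 / 39999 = 23.93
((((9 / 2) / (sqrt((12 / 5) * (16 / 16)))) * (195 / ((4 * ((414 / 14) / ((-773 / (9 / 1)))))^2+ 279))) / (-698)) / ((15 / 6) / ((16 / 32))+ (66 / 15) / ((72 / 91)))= -85640843925 * sqrt(15) / 1212541693574686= -0.00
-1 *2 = -2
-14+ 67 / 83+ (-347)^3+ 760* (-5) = -3468216104 / 83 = -41785736.19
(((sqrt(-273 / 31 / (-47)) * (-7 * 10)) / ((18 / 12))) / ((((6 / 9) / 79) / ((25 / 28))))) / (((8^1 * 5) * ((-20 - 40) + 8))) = 1975 * sqrt(397761) / 1212224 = 1.03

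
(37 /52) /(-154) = -37 /8008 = -0.00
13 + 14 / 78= 514 / 39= 13.18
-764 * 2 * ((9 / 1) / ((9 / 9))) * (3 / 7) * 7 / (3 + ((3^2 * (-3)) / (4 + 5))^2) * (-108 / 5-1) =388494 / 5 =77698.80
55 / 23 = 2.39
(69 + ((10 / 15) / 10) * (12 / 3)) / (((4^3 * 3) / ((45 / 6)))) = 2.71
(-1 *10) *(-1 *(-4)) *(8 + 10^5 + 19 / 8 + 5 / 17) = -68007255 / 17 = -4000426.76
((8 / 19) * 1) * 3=24 / 19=1.26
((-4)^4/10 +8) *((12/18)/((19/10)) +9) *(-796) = -23759008/95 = -250094.82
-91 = -91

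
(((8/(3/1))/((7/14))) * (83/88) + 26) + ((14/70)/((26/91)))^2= 104017/3300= 31.52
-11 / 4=-2.75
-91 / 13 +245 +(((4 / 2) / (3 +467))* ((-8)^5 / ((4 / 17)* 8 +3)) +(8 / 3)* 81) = 8298214 / 19505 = 425.44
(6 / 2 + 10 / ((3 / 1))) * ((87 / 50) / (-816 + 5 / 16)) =-4408 / 326275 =-0.01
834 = 834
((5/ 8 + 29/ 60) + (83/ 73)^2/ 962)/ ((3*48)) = 341325457/ 44292942720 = 0.01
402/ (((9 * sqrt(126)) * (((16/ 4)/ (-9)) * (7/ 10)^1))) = -335 * sqrt(14)/ 98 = -12.79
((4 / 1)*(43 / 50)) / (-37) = -86 / 925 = -0.09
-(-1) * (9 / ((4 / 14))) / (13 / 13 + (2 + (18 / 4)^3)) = 0.33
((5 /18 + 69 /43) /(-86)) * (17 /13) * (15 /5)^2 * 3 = -74307 /96148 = -0.77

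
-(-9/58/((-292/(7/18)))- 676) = 22897465/33872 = 676.00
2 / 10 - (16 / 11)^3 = -19149 / 6655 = -2.88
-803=-803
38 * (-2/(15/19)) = -96.27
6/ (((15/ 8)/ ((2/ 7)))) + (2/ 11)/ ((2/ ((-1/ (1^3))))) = 0.82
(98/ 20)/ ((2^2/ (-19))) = -931/ 40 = -23.28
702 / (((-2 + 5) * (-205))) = -234 / 205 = -1.14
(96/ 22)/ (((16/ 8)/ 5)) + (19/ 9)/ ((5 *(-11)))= 5381/ 495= 10.87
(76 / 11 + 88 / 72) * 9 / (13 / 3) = 16.89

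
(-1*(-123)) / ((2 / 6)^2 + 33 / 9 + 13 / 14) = 15498 / 593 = 26.13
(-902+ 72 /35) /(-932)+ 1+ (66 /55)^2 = 277727 /81550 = 3.41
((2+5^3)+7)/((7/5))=670/7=95.71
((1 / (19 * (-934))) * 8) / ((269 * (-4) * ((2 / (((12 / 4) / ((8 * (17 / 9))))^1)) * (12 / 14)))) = 63 / 1298439328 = 0.00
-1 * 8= -8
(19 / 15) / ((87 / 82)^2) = 127756 / 113535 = 1.13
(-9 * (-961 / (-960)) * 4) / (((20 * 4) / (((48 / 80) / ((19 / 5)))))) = -8649 / 121600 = -0.07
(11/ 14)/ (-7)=-11/ 98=-0.11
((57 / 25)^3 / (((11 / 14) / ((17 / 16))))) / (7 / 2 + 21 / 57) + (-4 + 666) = 3205814113 / 4812500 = 666.14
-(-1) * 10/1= 10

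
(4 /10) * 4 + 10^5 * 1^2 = 500008 /5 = 100001.60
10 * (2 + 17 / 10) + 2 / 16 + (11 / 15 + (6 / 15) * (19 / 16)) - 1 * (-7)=136 / 3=45.33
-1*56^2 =-3136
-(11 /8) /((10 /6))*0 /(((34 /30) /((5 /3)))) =0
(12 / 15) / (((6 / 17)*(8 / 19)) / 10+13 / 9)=11628 / 21211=0.55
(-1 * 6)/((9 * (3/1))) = -2/9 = -0.22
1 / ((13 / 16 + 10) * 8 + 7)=2 / 187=0.01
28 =28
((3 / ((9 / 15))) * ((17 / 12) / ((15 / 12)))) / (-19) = -17 / 57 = -0.30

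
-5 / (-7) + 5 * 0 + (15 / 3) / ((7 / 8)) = 45 / 7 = 6.43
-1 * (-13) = 13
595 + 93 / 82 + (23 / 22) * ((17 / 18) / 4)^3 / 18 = 596.13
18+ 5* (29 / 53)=1099 / 53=20.74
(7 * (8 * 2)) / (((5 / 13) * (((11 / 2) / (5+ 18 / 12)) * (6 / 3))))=9464 / 55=172.07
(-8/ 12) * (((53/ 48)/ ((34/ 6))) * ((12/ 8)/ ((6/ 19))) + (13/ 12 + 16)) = -12.01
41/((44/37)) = 1517/44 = 34.48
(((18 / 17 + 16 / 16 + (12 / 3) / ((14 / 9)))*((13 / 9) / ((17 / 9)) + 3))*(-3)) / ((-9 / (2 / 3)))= 70528 / 18207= 3.87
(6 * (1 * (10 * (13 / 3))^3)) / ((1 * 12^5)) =274625 / 139968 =1.96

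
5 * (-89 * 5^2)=-11125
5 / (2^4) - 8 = -123 / 16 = -7.69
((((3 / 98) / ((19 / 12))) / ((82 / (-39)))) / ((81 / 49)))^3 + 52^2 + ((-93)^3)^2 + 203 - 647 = 8257980062654973210680 / 12763686753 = 646990185709.00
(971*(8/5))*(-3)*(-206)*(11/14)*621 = 16396531272/35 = 468472322.06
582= 582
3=3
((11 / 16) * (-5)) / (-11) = 5 / 16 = 0.31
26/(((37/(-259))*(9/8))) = -1456/9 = -161.78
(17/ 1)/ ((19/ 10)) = 170/ 19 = 8.95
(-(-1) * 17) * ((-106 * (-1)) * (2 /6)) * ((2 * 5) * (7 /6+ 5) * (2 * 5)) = 3333700 /9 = 370411.11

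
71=71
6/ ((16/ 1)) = 3/ 8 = 0.38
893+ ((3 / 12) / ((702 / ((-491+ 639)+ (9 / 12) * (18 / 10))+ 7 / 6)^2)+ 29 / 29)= 9884423407215 / 11056312201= 894.01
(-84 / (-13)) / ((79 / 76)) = 6384 / 1027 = 6.22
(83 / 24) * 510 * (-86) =-303365 / 2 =-151682.50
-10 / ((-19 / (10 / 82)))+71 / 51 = 57859 / 39729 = 1.46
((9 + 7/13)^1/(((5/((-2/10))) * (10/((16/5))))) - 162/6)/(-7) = 31481/8125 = 3.87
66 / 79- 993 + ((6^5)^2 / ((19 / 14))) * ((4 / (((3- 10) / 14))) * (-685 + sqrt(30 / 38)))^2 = 38157778215621639819 / 28519- 74223440363520 * sqrt(285) / 361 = 1334506412576108.85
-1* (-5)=5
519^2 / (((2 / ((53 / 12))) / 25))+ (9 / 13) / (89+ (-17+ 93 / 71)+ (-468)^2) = 8019491487942429 / 539271512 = 14870971.88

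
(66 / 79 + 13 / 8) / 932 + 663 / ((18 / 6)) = 130175859 / 589024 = 221.00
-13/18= -0.72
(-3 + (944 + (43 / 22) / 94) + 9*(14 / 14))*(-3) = -5893929 / 2068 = -2850.06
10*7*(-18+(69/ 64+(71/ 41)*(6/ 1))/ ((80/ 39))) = -18234531/ 20992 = -868.64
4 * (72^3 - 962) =1489144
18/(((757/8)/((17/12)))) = 0.27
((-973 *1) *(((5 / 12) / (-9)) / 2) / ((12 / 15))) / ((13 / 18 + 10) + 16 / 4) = 4865 / 2544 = 1.91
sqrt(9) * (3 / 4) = 9 / 4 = 2.25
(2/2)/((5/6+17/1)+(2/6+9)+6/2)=6/181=0.03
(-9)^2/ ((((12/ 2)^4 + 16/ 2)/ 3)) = 243/ 1304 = 0.19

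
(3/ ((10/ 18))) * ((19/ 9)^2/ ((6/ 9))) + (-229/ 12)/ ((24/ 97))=-59081/ 1440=-41.03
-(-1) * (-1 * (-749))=749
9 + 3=12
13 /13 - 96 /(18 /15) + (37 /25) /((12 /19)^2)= -75.29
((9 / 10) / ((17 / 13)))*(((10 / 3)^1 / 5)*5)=39 / 17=2.29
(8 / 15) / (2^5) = 1 / 60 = 0.02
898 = 898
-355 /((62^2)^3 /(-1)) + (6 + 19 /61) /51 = 21868091804245 /176705532901824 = 0.12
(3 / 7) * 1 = 3 / 7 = 0.43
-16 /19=-0.84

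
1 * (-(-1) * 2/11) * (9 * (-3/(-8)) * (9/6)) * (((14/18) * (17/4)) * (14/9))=4.73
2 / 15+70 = 1052 / 15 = 70.13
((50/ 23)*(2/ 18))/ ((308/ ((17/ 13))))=0.00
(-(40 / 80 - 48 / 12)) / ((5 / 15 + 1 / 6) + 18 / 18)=7 / 3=2.33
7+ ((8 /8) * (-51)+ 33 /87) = -1265 /29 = -43.62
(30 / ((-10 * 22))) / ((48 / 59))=-59 / 352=-0.17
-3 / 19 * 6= -18 / 19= -0.95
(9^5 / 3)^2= 387420489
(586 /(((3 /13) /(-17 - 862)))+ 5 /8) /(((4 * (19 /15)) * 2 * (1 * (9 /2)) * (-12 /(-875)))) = -3569196.28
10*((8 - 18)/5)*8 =-160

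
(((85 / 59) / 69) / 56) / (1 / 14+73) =0.00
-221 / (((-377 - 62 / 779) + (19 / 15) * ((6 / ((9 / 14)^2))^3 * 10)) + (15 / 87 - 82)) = -294808686939 / 51098152184476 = -0.01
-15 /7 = -2.14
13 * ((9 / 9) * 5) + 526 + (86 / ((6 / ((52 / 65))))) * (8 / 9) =81161 / 135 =601.19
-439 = -439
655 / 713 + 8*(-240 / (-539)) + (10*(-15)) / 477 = 254583445 / 61104813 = 4.17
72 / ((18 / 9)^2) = 18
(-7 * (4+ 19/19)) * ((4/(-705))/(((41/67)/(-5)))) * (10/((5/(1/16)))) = -2345/11562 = -0.20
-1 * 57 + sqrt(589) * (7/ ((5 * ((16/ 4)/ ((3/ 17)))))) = -57 + 21 * sqrt(589)/ 340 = -55.50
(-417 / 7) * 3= -1251 / 7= -178.71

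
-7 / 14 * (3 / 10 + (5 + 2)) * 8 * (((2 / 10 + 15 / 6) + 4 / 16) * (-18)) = 38763 / 25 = 1550.52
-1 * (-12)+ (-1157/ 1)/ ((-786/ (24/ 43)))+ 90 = 579194/ 5633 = 102.82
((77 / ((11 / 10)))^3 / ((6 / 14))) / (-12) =-600250 / 9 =-66694.44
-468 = -468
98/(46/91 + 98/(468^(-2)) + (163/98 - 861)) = 124852/27344490297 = 0.00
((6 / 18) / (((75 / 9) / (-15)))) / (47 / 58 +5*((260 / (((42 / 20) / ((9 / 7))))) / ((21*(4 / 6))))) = -59682 / 5735605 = -0.01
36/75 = 12/25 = 0.48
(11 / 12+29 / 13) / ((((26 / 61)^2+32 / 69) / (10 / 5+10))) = 58.52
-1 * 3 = -3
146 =146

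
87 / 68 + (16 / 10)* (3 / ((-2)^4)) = 537 / 340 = 1.58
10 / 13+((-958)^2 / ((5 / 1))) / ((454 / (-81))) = -483191396 / 14755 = -32747.64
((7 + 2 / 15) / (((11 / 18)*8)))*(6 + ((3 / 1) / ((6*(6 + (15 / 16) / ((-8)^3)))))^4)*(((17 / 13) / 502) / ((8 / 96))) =0.27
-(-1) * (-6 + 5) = -1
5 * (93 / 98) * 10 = 2325 / 49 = 47.45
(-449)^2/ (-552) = -201601/ 552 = -365.22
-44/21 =-2.10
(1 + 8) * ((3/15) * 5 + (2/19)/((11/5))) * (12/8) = 5913/418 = 14.15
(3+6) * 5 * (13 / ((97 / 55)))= 32175 / 97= 331.70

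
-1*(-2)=2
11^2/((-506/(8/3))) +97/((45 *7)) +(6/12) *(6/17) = -18878/123165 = -0.15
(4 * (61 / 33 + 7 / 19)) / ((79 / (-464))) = -2579840 / 49533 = -52.08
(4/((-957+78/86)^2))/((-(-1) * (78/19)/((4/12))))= 35131/98876497824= 0.00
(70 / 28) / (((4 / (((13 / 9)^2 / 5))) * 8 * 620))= 169 / 3214080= 0.00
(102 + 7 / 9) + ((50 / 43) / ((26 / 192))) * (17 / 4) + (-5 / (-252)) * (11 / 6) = 117744145 / 845208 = 139.31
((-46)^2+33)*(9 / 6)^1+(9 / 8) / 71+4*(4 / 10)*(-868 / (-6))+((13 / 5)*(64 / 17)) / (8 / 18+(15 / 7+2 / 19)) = 1614549607157 / 466819320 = 3458.62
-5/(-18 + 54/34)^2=-1445/77841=-0.02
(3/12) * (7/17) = 7/68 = 0.10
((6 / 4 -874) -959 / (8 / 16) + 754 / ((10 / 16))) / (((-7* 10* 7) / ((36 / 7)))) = 20367 / 1225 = 16.63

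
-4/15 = -0.27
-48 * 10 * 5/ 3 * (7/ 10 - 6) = 4240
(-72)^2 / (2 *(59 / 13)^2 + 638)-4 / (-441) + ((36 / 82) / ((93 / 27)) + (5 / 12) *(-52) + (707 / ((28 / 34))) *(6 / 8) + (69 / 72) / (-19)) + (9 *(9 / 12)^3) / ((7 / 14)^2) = 394299198429301 / 611208098928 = 645.11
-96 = -96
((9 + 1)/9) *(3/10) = 1/3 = 0.33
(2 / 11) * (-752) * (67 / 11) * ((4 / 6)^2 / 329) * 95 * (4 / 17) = -3258880 / 129591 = -25.15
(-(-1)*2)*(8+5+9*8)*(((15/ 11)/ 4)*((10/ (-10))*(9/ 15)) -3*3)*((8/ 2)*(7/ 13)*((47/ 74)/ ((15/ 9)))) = -1284.35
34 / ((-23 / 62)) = -2108 / 23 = -91.65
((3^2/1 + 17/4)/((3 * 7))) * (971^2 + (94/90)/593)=333366185749/560385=594887.77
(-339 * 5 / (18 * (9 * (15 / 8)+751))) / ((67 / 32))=-72320 / 1234743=-0.06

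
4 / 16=1 / 4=0.25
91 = 91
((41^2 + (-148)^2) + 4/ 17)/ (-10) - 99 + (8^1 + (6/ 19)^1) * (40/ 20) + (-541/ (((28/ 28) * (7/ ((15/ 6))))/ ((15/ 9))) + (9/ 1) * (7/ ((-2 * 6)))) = -375529367/ 135660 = -2768.17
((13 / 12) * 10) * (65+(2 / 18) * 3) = 6370 / 9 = 707.78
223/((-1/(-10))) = 2230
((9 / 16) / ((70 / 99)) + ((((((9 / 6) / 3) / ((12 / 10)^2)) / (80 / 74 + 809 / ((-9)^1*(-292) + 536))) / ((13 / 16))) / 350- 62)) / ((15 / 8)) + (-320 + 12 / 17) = -230044948846613 / 653655611700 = -351.94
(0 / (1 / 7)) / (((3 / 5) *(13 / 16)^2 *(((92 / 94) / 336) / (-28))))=0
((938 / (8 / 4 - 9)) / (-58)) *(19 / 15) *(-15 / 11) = -1273 / 319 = -3.99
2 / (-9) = -2 / 9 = -0.22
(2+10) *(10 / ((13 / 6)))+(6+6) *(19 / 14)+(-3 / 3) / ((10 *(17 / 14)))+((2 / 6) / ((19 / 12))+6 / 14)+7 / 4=43488163 / 587860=73.98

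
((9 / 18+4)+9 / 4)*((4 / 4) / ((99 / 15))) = 45 / 44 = 1.02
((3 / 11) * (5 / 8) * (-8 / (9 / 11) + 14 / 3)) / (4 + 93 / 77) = -805 / 4812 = -0.17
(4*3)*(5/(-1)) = -60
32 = 32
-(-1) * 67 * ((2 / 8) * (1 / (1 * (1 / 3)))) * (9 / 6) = 603 / 8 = 75.38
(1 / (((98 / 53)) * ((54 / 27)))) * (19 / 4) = 1007 / 784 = 1.28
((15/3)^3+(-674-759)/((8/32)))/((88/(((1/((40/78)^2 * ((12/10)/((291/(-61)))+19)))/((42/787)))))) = -10333934091/42676480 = -242.15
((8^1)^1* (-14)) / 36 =-28 / 9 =-3.11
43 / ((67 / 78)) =3354 / 67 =50.06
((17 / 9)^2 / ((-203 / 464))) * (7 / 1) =-57.09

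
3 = 3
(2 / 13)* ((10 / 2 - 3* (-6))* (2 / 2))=3.54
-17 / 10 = -1.70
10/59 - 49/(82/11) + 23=80293/4838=16.60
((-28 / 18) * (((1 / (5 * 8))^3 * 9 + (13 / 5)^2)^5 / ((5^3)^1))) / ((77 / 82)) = -621530403522921856371796968209 / 3321888768000000000000000000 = -187.10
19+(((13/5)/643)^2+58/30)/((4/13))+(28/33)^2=292697166382/11256149025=26.00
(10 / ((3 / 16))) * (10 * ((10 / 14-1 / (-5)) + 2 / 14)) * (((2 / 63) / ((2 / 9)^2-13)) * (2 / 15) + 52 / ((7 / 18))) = 3875080448 / 51401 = 75389.20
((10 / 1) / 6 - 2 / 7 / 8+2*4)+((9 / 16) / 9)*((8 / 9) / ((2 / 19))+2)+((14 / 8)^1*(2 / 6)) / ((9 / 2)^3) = 1260253 / 122472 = 10.29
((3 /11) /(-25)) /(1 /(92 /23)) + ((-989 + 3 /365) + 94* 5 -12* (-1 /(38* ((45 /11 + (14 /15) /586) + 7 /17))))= -732777368047266 /1411996826075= -518.97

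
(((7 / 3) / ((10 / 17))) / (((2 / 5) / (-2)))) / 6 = -119 / 36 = -3.31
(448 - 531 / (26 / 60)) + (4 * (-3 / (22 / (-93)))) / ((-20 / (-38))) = -486917 / 715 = -681.00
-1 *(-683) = 683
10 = 10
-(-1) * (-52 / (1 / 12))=-624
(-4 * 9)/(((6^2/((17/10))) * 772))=-17/7720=-0.00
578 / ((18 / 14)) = 4046 / 9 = 449.56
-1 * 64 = -64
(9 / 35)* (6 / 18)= 3 / 35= 0.09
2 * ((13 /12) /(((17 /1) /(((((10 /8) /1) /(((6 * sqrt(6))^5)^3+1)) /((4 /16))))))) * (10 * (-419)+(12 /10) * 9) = 135824 /5301227514236492681687258182006603725 - 5959128767557363826688 * sqrt(6) /1767075838078830893895752727335534575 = -0.00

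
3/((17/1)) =3/17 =0.18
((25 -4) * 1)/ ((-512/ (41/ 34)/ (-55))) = 47355/ 17408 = 2.72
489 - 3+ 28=514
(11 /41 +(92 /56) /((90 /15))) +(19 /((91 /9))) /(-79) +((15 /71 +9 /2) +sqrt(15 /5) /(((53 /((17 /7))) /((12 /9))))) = 68 * sqrt(3) /1113 +1313285153 /251126148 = 5.34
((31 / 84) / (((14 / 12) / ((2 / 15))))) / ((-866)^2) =31 / 551217660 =0.00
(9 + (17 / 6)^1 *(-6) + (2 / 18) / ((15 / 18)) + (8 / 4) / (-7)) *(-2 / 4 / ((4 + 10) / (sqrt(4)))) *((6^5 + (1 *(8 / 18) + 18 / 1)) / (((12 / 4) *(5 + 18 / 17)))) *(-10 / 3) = -1020822800 / 1226421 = -832.36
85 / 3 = 28.33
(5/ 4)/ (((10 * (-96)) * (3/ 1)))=-1/ 2304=-0.00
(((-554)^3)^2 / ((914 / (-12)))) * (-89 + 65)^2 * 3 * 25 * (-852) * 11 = 70230517003111422269030400 / 457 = 153677280094335716124793.00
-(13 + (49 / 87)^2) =-100798 / 7569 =-13.32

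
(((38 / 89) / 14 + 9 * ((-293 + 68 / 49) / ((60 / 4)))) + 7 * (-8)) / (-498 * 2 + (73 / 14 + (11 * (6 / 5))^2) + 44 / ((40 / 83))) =0.32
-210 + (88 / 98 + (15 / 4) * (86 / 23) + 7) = -188.08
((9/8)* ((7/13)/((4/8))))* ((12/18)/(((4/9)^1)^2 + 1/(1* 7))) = 11907/5018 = 2.37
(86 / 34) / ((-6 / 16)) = -344 / 51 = -6.75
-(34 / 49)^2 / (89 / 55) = -63580 / 213689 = -0.30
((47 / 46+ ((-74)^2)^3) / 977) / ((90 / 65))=32731827041953 / 269652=121385441.39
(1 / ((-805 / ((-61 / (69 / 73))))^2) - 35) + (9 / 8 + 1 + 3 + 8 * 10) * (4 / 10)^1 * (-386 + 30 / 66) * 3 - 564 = -5427653931959719 / 135750869100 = -39982.46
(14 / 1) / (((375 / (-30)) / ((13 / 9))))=-364 / 225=-1.62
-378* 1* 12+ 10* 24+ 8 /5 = -21472 /5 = -4294.40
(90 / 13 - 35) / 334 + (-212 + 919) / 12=1532707 / 26052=58.83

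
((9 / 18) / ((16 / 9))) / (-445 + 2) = -9 / 14176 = -0.00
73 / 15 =4.87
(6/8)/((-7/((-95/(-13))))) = -285/364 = -0.78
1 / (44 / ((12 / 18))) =1 / 66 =0.02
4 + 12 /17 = 80 /17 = 4.71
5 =5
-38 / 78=-19 / 39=-0.49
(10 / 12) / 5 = 1 / 6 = 0.17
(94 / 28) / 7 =47 / 98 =0.48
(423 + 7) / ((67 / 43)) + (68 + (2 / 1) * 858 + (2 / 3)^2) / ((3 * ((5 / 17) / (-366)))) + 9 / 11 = -4907828119 / 6633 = -739910.77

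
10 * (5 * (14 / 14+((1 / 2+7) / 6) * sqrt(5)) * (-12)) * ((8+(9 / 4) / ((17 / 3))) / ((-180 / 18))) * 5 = 42825 / 17+214125 * sqrt(5) / 68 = 9560.27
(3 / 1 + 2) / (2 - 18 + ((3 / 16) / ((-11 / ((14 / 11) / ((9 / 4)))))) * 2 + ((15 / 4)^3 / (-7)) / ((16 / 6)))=-1300992 / 4903267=-0.27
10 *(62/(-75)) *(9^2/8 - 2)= -403/6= -67.17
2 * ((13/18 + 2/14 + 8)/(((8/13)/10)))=72605/252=288.12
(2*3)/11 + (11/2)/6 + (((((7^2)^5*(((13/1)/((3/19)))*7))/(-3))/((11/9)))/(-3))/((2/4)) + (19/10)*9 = 591999643427/20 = 29599982171.35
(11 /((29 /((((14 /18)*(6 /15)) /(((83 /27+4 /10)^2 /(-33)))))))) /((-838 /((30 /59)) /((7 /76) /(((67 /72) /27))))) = 2143478700 /4096774329773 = 0.00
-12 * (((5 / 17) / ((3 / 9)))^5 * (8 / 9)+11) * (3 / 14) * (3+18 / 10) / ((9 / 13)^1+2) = -91503886032 / 1739324825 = -52.61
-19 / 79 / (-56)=19 / 4424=0.00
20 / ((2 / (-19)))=-190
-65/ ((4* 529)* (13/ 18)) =-45/ 1058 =-0.04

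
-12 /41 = -0.29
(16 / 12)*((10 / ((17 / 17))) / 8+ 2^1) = 4.33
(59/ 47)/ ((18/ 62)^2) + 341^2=442738466/ 3807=116295.89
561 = 561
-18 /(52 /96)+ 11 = -289 /13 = -22.23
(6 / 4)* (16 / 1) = 24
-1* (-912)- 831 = 81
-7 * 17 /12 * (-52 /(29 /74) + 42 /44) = 10001593 /7656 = 1306.37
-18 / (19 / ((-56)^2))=-56448 / 19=-2970.95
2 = 2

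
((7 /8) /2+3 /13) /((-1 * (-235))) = 139 /48880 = 0.00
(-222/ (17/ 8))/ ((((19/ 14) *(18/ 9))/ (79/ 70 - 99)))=357864/ 95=3766.99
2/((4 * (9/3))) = 0.17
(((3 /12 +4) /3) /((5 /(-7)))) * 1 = -1.98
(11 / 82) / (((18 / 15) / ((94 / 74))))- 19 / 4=-20971 / 4551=-4.61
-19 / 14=-1.36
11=11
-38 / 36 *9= -19 / 2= -9.50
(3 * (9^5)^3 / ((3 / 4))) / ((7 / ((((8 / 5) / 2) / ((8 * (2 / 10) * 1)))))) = 411782264189298 / 7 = 58826037741328.29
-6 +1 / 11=-65 / 11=-5.91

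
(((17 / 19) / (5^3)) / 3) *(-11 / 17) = -11 / 7125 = -0.00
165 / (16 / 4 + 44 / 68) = 2805 / 79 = 35.51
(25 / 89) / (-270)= -5 / 4806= -0.00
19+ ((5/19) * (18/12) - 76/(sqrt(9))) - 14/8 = -1753/228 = -7.69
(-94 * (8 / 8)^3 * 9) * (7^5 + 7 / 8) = -14219462.25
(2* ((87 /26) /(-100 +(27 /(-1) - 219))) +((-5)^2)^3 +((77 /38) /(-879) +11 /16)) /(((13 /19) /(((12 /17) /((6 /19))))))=178420210728421 /3495107928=51048.56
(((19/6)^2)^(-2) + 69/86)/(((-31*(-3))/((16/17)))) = 24276280/2953204181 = 0.01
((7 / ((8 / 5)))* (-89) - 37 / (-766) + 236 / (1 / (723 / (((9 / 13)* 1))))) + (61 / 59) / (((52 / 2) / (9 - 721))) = 1734682396675 / 7050264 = 246045.03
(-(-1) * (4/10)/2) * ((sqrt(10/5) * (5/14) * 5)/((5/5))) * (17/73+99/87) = 7255 * sqrt(2)/14819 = 0.69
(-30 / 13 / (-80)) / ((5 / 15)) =9 / 104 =0.09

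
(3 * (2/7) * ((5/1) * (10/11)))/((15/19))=4.94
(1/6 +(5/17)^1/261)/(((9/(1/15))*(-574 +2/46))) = -34247/15814665990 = -0.00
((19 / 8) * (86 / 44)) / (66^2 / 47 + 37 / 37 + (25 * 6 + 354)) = 38399 / 4944016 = 0.01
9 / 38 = 0.24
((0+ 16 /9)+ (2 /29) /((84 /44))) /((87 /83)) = 275062 /158949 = 1.73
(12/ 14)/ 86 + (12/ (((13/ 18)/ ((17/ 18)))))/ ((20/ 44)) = 675639/ 19565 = 34.53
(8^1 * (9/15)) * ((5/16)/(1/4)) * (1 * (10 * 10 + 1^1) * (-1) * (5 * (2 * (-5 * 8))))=242400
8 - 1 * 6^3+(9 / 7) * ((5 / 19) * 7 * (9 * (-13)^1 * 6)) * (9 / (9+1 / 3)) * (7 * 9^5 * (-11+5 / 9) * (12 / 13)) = 121391749268 / 19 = 6389039435.16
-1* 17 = -17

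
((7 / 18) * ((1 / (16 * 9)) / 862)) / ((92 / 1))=7 / 205555968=0.00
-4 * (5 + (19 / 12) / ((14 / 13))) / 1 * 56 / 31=-4348 / 93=-46.75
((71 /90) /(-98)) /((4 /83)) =-5893 /35280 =-0.17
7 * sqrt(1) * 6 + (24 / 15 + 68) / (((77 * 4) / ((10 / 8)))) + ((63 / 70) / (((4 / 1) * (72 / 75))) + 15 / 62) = 6532173 / 152768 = 42.76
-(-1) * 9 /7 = 1.29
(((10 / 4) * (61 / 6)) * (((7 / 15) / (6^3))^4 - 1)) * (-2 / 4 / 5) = 6722175951213539 / 2644790538240000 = 2.54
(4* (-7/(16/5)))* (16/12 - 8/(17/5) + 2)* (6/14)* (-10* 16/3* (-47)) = -470000/51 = -9215.69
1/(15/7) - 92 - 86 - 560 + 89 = -9728/15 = -648.53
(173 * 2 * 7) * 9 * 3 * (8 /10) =52315.20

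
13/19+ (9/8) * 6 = 565/76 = 7.43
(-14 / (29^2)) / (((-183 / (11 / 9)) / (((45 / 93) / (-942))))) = -385 / 6741413109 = -0.00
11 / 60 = 0.18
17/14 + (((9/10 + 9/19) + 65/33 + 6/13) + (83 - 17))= 20260714/285285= 71.02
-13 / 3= -4.33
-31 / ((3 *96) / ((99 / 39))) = -341 / 1248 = -0.27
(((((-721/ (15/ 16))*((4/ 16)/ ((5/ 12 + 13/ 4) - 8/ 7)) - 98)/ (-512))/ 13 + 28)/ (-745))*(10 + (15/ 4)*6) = -24716839/ 20216320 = -1.22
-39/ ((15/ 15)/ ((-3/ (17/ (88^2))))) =906048/ 17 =53296.94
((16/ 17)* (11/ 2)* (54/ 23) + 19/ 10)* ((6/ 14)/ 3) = 54949/ 27370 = 2.01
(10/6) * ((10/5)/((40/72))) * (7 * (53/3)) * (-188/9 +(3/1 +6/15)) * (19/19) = -583954/45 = -12976.76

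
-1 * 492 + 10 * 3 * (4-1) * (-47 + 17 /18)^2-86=3425801 /18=190322.28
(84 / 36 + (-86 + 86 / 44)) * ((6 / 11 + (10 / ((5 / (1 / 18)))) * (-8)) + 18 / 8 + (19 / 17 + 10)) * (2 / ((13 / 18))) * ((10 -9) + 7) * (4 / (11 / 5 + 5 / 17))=-9457056940 / 250107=-37812.04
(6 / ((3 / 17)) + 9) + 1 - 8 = 36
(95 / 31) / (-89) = -0.03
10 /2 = 5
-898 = -898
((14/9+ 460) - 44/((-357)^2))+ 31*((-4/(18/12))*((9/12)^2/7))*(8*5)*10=-93275150/42483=-2195.59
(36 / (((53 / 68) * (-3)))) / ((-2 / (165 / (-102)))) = -660 / 53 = -12.45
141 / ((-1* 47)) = -3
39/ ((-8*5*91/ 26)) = -39/ 140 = -0.28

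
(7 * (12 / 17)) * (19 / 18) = 266 / 51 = 5.22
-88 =-88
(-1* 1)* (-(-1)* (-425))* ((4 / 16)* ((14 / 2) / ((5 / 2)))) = 595 / 2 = 297.50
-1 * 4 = -4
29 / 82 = 0.35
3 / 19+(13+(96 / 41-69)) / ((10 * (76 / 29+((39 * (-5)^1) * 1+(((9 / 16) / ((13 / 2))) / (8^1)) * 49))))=670214537 / 3605943481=0.19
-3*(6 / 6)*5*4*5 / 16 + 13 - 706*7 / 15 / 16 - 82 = -13001 / 120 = -108.34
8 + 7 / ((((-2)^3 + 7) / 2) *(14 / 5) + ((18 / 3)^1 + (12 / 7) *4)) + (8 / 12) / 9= 94033 / 10827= 8.69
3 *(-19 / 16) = -3.56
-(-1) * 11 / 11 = 1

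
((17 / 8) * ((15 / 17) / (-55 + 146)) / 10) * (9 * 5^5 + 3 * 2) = 84393 / 1456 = 57.96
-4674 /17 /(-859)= 0.32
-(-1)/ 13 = 1/ 13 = 0.08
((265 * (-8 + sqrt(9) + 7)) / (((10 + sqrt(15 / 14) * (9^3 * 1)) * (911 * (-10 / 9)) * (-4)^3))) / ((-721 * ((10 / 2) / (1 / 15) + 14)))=477 / 212993143630256- 347733 * sqrt(210) / 29819040108235840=-0.00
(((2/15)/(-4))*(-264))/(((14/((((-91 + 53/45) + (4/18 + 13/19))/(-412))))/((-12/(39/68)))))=-12636712/4452175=-2.84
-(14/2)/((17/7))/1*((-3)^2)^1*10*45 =-198450/17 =-11673.53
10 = 10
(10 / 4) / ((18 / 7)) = 0.97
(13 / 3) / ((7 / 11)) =143 / 21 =6.81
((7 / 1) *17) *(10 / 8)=595 / 4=148.75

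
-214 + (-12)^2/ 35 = -7346/ 35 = -209.89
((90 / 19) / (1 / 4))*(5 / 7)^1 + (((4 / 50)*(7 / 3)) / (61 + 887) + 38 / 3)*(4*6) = 250228324 / 788025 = 317.54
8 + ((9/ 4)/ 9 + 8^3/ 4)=545/ 4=136.25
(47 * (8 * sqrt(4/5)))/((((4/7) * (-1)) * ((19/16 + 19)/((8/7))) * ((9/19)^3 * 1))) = -8687104 * sqrt(5)/61965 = -313.48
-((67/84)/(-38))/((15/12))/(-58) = -67/231420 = -0.00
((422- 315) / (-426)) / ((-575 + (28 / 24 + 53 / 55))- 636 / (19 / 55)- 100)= 111815 / 1119122803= 0.00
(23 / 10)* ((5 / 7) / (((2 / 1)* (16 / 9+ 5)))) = 207 / 1708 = 0.12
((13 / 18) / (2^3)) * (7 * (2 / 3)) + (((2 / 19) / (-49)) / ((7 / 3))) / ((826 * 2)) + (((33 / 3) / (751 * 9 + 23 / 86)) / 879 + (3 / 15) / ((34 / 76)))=0.87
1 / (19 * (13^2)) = 0.00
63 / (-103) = -63 / 103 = -0.61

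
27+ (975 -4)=998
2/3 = 0.67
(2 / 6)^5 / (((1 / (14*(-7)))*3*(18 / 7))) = -343 / 6561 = -0.05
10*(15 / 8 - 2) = -5 / 4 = -1.25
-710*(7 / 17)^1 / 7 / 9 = -710 / 153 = -4.64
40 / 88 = 5 / 11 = 0.45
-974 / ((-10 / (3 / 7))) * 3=4383 / 35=125.23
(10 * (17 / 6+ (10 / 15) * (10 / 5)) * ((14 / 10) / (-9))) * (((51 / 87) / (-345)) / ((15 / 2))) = 238 / 162081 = 0.00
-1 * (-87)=87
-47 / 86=-0.55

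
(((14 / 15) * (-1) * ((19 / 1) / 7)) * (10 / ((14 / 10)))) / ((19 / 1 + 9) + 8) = -95 / 189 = -0.50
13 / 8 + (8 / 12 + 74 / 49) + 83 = 102079 / 1176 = 86.80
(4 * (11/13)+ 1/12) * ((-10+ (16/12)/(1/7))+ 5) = 541/36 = 15.03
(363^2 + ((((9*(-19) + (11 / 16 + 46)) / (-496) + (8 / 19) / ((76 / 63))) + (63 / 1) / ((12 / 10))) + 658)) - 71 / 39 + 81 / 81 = 132479.28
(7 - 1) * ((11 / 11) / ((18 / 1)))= 1 / 3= 0.33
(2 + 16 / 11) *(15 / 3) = 190 / 11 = 17.27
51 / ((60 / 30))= 25.50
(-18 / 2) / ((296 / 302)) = -1359 / 148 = -9.18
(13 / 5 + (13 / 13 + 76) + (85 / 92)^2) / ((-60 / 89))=-303026933 / 2539200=-119.34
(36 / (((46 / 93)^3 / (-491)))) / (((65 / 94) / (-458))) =76513167827658 / 790855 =96747403.54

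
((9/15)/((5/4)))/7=12/175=0.07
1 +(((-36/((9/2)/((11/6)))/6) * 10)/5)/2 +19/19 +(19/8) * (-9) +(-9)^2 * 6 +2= 33565/72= 466.18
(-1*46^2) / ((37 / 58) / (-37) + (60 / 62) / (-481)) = 109903.14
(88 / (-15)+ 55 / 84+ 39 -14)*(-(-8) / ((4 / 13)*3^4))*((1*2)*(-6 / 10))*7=-108043 / 2025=-53.35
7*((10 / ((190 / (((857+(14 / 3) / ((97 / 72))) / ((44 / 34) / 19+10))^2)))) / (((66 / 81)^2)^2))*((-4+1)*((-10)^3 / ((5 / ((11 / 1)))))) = 40292295.06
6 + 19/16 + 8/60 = 1757/240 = 7.32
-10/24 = -5/12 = -0.42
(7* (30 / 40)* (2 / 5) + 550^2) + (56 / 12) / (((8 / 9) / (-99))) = 6039647 / 20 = 301982.35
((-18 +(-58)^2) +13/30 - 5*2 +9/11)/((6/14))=7709051/990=7786.92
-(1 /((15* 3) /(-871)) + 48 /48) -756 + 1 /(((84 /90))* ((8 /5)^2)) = -29724949 /40320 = -737.23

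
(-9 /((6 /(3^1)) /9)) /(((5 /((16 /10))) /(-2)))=648 /25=25.92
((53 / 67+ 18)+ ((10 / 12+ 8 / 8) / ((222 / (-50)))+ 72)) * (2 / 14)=4032853 / 312354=12.91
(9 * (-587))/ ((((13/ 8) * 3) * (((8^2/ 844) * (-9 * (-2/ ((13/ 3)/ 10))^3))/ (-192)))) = 20931833/ 6750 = 3101.01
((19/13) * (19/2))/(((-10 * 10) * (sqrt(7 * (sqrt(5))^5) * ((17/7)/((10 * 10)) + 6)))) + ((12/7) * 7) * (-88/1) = -1056 -361 * 5^(3/4) * sqrt(7)/2741050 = -1056.00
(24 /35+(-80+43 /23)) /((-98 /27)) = 1683261 /78890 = 21.34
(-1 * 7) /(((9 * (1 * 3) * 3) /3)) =-7 /27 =-0.26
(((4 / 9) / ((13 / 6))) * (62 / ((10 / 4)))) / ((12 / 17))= 4216 / 585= 7.21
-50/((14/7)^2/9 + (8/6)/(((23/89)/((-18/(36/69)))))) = 225/799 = 0.28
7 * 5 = 35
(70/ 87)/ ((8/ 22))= 385/ 174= 2.21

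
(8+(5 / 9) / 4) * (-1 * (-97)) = 28421 / 36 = 789.47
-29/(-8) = 29/8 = 3.62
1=1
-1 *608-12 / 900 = -45601 / 75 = -608.01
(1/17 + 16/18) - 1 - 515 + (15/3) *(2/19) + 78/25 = -37166429/72675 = -511.41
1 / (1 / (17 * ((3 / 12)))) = 17 / 4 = 4.25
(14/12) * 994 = 1159.67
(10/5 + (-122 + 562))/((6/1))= 221/3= 73.67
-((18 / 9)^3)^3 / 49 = -512 / 49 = -10.45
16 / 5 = 3.20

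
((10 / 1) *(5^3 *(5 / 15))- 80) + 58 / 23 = 23404 / 69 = 339.19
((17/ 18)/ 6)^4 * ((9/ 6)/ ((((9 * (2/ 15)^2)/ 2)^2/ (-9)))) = -52200625/ 40310784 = -1.29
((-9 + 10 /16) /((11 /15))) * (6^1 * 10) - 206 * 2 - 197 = -28473 /22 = -1294.23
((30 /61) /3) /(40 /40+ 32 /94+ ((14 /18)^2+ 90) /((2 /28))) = 7614 /58976813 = 0.00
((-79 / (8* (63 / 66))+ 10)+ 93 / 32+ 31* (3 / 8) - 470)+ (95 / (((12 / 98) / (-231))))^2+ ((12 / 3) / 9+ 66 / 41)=2654820778079431 / 82656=32118911852.49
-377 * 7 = -2639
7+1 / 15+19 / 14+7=3239 / 210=15.42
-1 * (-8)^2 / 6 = -32 / 3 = -10.67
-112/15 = -7.47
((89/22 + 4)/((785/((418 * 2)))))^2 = 45239076/616225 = 73.41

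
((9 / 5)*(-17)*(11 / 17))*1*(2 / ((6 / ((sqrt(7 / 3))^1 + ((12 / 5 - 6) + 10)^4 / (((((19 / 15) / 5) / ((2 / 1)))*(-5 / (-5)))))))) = -207618048 / 2375 - 11*sqrt(21) / 5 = -87428.21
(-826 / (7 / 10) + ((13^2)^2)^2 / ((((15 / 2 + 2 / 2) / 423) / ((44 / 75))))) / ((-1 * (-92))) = 2530396571167 / 9775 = 258864099.35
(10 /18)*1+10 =95 /9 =10.56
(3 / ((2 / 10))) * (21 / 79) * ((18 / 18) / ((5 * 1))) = 63 / 79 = 0.80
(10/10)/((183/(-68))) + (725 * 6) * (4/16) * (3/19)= 1191491/6954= 171.34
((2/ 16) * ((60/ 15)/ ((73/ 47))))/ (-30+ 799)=47/ 112274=0.00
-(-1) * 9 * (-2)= -18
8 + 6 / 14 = 59 / 7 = 8.43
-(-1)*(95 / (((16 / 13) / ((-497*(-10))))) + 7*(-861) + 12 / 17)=51352999 / 136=377595.58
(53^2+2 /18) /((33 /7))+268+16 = 261322 /297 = 879.87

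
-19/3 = -6.33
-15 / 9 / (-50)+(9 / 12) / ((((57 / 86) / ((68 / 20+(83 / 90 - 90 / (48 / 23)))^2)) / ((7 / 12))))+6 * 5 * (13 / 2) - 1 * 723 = 27533458381 / 59097600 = 465.90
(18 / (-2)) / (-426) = 3 / 142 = 0.02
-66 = -66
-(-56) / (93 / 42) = 784 / 31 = 25.29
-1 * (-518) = 518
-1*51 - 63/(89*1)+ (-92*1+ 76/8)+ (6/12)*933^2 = 38724816/89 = 435110.29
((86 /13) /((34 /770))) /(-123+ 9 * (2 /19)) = -629090 /512499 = -1.23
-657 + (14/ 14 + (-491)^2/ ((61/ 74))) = 17799978/ 61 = 291802.92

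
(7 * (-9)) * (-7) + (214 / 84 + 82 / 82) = 18671 / 42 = 444.55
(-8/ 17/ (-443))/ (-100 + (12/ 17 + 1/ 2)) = -16/ 1488037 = -0.00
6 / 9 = 2 / 3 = 0.67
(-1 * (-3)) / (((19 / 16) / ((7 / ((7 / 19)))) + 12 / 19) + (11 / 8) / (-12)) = 5472 / 1057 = 5.18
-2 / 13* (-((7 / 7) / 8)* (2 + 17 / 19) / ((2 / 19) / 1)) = 55 / 104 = 0.53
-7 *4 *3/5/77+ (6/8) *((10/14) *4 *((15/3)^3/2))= 102957/770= 133.71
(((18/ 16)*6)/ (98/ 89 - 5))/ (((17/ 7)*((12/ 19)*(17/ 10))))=-0.66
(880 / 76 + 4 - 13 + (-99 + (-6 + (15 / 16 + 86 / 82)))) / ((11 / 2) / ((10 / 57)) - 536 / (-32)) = -6259095 / 2997592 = -2.09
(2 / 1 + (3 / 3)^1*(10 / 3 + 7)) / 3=37 / 9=4.11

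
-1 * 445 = -445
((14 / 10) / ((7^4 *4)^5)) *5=1 / 11672468669822098432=0.00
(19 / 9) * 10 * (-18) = -380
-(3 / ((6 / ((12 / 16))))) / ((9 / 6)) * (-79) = 79 / 4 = 19.75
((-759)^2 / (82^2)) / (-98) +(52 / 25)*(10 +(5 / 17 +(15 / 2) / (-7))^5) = 7756363542013207 / 401146050229190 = 19.34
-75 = -75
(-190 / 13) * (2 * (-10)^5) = 38000000 / 13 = 2923076.92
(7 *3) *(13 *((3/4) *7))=5733/4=1433.25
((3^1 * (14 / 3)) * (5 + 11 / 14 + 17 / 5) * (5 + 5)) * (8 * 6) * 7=432096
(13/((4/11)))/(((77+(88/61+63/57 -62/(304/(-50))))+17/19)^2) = 768356732/176573922849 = 0.00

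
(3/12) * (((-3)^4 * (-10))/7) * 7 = -405/2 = -202.50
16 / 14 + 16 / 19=264 / 133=1.98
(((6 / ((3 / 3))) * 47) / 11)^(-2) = 121 / 79524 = 0.00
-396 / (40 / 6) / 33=-9 / 5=-1.80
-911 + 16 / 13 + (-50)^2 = 20673 / 13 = 1590.23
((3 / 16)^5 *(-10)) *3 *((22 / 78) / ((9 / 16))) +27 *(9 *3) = 729.00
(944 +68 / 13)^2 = 901039.05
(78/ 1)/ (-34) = -39/ 17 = -2.29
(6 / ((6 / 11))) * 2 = 22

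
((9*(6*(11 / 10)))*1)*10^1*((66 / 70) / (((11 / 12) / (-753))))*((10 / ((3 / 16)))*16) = -392585801.14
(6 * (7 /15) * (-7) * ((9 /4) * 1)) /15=-147 /50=-2.94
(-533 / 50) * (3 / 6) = -533 / 100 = -5.33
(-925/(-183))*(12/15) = 740/183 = 4.04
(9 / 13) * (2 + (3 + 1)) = 54 / 13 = 4.15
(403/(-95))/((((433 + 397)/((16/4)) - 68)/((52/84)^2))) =-4394/377055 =-0.01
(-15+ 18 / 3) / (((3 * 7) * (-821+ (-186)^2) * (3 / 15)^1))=-3 / 47285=-0.00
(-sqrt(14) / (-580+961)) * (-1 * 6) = 2 * sqrt(14) / 127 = 0.06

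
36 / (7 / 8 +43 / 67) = 23.73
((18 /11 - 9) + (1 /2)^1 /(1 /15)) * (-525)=-1575 /22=-71.59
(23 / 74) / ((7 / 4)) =46 / 259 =0.18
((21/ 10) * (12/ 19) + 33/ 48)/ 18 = 3061/ 27360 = 0.11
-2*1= -2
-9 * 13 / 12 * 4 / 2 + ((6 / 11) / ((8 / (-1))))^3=-1661115 / 85184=-19.50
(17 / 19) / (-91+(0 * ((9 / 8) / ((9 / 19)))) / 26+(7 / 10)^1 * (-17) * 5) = -34 / 5719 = -0.01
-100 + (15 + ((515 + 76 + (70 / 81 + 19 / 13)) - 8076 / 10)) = -1575679 / 5265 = -299.27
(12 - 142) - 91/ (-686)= -129.87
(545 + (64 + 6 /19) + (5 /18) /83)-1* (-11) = 17608379 /28386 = 620.32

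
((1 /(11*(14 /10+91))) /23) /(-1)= -0.00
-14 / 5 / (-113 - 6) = 2 / 85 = 0.02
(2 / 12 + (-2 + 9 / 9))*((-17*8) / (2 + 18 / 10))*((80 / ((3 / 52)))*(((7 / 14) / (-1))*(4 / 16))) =-884000 / 171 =-5169.59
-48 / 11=-4.36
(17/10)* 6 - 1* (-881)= 4456/5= 891.20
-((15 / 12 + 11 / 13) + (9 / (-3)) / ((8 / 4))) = -0.60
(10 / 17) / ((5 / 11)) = 1.29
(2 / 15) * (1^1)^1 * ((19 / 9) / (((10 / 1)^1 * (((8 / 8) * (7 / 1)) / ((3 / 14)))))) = 19 / 22050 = 0.00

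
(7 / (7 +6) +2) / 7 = 33 / 91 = 0.36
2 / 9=0.22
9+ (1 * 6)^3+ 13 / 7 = 1588 / 7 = 226.86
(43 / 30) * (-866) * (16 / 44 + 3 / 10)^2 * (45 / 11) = -297661953 / 133100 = -2236.38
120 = 120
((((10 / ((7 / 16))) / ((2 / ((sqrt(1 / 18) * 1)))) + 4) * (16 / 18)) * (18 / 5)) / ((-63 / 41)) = -2624 / 315-5248 * sqrt(2) / 1323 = -13.94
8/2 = 4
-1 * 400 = -400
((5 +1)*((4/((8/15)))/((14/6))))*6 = 810/7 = 115.71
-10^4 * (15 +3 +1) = -190000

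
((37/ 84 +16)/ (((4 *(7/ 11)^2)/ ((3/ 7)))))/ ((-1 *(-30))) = 167101/ 1152480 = 0.14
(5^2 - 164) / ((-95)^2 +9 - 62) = -139 / 8972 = -0.02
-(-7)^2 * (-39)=1911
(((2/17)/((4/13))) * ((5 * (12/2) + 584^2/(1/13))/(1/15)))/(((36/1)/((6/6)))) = 144097135/204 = 706358.50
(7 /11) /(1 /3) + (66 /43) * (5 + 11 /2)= 18.03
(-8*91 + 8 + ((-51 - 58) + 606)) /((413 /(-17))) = 3791 /413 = 9.18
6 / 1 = 6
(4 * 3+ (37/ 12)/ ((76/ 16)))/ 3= 4.22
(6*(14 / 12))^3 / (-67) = -343 / 67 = -5.12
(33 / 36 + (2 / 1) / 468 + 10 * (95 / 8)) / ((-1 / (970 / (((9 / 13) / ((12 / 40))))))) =-2716291 / 54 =-50301.69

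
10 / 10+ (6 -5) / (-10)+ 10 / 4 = 17 / 5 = 3.40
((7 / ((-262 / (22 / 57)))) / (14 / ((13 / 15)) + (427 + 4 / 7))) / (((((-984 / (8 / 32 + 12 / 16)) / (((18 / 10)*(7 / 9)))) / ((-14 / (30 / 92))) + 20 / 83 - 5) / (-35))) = 4588092509 / 65499126349341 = 0.00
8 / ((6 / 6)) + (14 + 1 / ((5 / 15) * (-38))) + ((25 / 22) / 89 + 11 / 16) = 6732467 / 297616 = 22.62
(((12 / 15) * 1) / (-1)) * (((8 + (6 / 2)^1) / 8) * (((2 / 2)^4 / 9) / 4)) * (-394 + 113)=3091 / 360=8.59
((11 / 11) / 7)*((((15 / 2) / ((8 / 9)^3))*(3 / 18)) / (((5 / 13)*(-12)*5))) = -3159 / 286720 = -0.01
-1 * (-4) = 4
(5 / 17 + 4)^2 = 5329 / 289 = 18.44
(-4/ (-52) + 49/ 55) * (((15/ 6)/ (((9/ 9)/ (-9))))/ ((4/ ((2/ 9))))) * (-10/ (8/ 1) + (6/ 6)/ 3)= 173/ 156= 1.11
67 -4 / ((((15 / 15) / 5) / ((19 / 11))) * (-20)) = 756 / 11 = 68.73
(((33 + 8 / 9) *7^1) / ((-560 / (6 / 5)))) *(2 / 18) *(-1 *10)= 0.56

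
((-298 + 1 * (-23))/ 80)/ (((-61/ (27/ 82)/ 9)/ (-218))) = -42.49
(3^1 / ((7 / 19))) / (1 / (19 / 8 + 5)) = 3363 / 56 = 60.05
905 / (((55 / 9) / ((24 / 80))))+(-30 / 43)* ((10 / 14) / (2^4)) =5879823 / 132440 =44.40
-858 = -858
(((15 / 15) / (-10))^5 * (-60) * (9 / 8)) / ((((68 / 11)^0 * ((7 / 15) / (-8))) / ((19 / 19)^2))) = -81 / 7000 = -0.01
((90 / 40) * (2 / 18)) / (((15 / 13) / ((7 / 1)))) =91 / 60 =1.52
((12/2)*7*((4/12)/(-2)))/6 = -7/6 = -1.17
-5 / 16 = -0.31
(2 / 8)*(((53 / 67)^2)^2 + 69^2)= 47973688781 / 40302242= 1190.35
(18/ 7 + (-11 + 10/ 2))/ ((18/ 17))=-68/ 21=-3.24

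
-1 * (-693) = 693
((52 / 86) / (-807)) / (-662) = 13 / 11486031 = 0.00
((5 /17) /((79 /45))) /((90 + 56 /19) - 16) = 4275 /1963466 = 0.00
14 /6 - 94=-275 /3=-91.67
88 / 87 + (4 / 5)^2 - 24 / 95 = 57808 / 41325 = 1.40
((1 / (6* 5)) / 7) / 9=1 / 1890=0.00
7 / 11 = 0.64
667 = 667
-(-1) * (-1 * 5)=-5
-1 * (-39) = 39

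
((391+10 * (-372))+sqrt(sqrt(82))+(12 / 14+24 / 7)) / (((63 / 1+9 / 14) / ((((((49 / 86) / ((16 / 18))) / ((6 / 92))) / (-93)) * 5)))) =131143355 / 4750812 - 39445 * 82^(1 / 4) / 4750812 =27.58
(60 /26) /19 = 30 /247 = 0.12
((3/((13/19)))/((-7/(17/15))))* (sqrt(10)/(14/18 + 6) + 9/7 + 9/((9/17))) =-13.31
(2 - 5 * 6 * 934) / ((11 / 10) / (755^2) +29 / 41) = -6548093784500 / 165307701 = -39611.55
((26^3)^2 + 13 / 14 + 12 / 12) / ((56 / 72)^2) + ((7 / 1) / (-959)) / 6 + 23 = 510656717.13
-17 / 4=-4.25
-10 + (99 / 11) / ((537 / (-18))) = -10.30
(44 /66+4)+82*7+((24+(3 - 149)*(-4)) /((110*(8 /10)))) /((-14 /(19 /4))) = 576.32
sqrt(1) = 1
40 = 40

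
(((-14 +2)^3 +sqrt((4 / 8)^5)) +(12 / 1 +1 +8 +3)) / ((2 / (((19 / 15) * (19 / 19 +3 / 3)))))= -10792 / 5 +19 * sqrt(2) / 120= -2158.18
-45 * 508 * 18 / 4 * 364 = -37444680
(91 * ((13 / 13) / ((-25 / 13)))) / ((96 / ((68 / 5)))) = -20111 / 3000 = -6.70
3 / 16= 0.19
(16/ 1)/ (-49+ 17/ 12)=-192/ 571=-0.34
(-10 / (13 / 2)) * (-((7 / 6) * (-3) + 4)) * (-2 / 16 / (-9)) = 5 / 468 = 0.01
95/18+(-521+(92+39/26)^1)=-3800/9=-422.22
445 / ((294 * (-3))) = -445 / 882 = -0.50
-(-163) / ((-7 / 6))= -978 / 7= -139.71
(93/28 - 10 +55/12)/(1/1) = -44/21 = -2.10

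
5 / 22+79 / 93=1.08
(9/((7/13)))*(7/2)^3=5733/8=716.62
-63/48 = -21/16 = -1.31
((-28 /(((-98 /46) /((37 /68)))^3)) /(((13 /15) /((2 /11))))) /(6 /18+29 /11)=27733277295 /841581885872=0.03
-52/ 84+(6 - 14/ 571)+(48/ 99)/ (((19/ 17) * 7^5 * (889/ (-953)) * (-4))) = 28653120645113/ 5349283438191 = 5.36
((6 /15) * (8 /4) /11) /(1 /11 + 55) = 2 /1515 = 0.00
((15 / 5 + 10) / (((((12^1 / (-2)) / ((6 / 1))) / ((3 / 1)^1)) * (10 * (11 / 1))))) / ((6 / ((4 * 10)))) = -26 / 11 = -2.36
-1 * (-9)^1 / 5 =9 / 5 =1.80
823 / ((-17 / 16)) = -13168 / 17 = -774.59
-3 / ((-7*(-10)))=-3 / 70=-0.04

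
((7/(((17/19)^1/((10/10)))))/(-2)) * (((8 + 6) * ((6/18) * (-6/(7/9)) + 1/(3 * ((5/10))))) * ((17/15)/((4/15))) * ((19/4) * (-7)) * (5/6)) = -442225/36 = -12284.03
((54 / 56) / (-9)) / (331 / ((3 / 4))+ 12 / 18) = -3 / 12376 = -0.00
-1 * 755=-755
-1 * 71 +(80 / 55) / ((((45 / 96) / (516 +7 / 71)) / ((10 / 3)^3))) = 3747751669 / 63261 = 59242.69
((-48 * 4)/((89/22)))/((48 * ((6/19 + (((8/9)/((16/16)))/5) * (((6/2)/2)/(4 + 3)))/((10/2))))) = -438900/31417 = -13.97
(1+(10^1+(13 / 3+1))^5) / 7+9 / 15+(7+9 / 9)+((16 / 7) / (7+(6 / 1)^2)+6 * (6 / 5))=44287889822 / 365715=121099.46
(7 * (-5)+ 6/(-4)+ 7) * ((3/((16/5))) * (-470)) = 207975/16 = 12998.44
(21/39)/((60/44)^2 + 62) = 0.01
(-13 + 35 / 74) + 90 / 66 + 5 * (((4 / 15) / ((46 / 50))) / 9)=-5561627 / 505494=-11.00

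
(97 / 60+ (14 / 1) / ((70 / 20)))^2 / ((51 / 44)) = 1249259 / 45900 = 27.22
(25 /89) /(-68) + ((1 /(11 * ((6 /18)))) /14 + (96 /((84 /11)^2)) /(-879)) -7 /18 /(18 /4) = -5647078201 /77417710524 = -0.07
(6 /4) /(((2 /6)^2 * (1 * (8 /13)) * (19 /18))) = 3159 /152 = 20.78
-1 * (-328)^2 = -107584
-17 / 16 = -1.06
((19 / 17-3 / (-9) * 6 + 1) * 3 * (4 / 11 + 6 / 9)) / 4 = 35 / 11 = 3.18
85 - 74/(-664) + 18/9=28921/332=87.11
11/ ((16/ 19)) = 209/ 16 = 13.06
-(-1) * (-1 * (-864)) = 864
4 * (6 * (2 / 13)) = 48 / 13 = 3.69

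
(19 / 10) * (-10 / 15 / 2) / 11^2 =-19 / 3630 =-0.01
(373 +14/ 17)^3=256653188875/ 4913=52239606.94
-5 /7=-0.71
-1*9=-9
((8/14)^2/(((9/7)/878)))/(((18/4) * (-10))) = -14048/2835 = -4.96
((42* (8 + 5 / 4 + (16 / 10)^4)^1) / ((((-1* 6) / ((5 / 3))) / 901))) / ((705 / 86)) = -10714880309 / 528750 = -20264.55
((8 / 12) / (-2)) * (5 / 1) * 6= -10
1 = 1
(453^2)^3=8641501547944329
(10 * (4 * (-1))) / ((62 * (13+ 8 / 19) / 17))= -0.82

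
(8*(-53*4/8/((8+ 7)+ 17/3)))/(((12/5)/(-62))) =265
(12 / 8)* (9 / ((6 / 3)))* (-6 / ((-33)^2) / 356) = -9 / 86152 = -0.00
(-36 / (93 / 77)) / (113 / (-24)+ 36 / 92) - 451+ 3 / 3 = -32732802 / 73873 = -443.10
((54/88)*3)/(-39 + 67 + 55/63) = 5103/80036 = 0.06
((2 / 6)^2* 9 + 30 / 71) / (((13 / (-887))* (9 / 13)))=-89587 / 639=-140.20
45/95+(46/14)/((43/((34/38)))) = 3100/5719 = 0.54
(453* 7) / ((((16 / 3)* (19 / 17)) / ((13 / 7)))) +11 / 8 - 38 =289205 / 304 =951.33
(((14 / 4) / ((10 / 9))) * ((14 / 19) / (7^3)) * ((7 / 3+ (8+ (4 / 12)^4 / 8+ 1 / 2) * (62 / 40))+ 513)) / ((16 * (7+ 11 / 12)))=6849499 / 242592000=0.03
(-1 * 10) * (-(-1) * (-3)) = 30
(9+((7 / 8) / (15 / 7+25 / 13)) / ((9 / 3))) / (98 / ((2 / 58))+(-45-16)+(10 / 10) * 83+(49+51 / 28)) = 0.00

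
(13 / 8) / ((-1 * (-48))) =13 / 384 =0.03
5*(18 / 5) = 18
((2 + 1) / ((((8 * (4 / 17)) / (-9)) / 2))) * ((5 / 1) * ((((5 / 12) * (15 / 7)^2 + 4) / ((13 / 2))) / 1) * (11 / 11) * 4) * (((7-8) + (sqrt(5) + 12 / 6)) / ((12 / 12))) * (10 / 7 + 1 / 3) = -32805495 * sqrt(5) / 35672-32805495 / 35672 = -2976.03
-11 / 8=-1.38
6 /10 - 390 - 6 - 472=-4337 /5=-867.40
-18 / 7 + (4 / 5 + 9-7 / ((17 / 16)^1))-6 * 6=-21039 / 595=-35.36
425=425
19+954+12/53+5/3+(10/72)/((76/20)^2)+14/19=672008809/688788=975.64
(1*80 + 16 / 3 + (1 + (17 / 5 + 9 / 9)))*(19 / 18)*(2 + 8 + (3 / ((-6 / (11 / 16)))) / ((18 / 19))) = 143543309 / 155520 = 922.99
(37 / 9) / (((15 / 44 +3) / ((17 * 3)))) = 27676 / 441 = 62.76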